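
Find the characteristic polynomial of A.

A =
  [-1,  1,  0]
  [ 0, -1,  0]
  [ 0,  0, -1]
x^3 + 3*x^2 + 3*x + 1

Expanding det(x·I − A) (e.g. by cofactor expansion or by noting that A is similar to its Jordan form J, which has the same characteristic polynomial as A) gives
  χ_A(x) = x^3 + 3*x^2 + 3*x + 1
which factors as (x + 1)^3. The eigenvalues (with algebraic multiplicities) are λ = -1 with multiplicity 3.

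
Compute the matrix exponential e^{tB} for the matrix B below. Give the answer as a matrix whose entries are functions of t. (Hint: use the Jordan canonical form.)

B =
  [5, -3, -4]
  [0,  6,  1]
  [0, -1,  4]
e^{tB} =
  [exp(5*t), t^2*exp(5*t)/2 - 3*t*exp(5*t), t^2*exp(5*t)/2 - 4*t*exp(5*t)]
  [0, t*exp(5*t) + exp(5*t), t*exp(5*t)]
  [0, -t*exp(5*t), -t*exp(5*t) + exp(5*t)]

Strategy: write B = P · J · P⁻¹ where J is a Jordan canonical form, so e^{tB} = P · e^{tJ} · P⁻¹, and e^{tJ} can be computed block-by-block.

B has Jordan form
J =
  [5, 1, 0]
  [0, 5, 1]
  [0, 0, 5]
(up to reordering of blocks).

Per-block formulas:
  For a 3×3 Jordan block J_3(5): exp(t · J_3(5)) = e^(5t)·(I + t·N + (t^2/2)·N^2), where N is the 3×3 nilpotent shift.

After assembling e^{tJ} and conjugating by P, we get:

e^{tB} =
  [exp(5*t), t^2*exp(5*t)/2 - 3*t*exp(5*t), t^2*exp(5*t)/2 - 4*t*exp(5*t)]
  [0, t*exp(5*t) + exp(5*t), t*exp(5*t)]
  [0, -t*exp(5*t), -t*exp(5*t) + exp(5*t)]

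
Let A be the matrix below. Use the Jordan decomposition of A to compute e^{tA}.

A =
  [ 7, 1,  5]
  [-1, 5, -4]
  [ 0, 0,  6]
e^{tA} =
  [t*exp(6*t) + exp(6*t), t*exp(6*t), t^2*exp(6*t)/2 + 5*t*exp(6*t)]
  [-t*exp(6*t), -t*exp(6*t) + exp(6*t), -t^2*exp(6*t)/2 - 4*t*exp(6*t)]
  [0, 0, exp(6*t)]

Strategy: write A = P · J · P⁻¹ where J is a Jordan canonical form, so e^{tA} = P · e^{tJ} · P⁻¹, and e^{tJ} can be computed block-by-block.

A has Jordan form
J =
  [6, 1, 0]
  [0, 6, 1]
  [0, 0, 6]
(up to reordering of blocks).

Per-block formulas:
  For a 3×3 Jordan block J_3(6): exp(t · J_3(6)) = e^(6t)·(I + t·N + (t^2/2)·N^2), where N is the 3×3 nilpotent shift.

After assembling e^{tJ} and conjugating by P, we get:

e^{tA} =
  [t*exp(6*t) + exp(6*t), t*exp(6*t), t^2*exp(6*t)/2 + 5*t*exp(6*t)]
  [-t*exp(6*t), -t*exp(6*t) + exp(6*t), -t^2*exp(6*t)/2 - 4*t*exp(6*t)]
  [0, 0, exp(6*t)]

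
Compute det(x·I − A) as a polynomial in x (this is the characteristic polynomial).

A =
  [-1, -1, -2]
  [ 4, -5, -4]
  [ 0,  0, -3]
x^3 + 9*x^2 + 27*x + 27

Expanding det(x·I − A) (e.g. by cofactor expansion or by noting that A is similar to its Jordan form J, which has the same characteristic polynomial as A) gives
  χ_A(x) = x^3 + 9*x^2 + 27*x + 27
which factors as (x + 3)^3. The eigenvalues (with algebraic multiplicities) are λ = -3 with multiplicity 3.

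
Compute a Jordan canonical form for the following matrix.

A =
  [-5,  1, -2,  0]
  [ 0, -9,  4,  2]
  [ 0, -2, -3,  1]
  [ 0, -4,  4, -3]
J_2(-5) ⊕ J_2(-5)

The characteristic polynomial is
  det(x·I − A) = x^4 + 20*x^3 + 150*x^2 + 500*x + 625 = (x + 5)^4

Eigenvalues and multiplicities (the geometric multiplicity of λ is n − rank(A − λI), which equals the number of Jordan blocks for λ):
  λ = -5: algebraic multiplicity = 4, geometric multiplicity = 2

Determining the block sizes for each eigenvalue:
  λ = -5: with am = 4 and gm = 2, the partition is not yet determined (e.g. several partitions of 4 into 2 parts exist). Let N = A − (-5)·I. Computing rank(N^1) = 2, rank(N^2) = 0; the number of blocks of size ≥ j is rank(N^{j−1}) − rank(N^j), giving [2, 2]. So we have 2 block(s) of size 2 → block sizes [2, 2]

Assembling the blocks gives a Jordan form
J =
  [-5,  1,  0,  0]
  [ 0, -5,  0,  0]
  [ 0,  0, -5,  1]
  [ 0,  0,  0, -5]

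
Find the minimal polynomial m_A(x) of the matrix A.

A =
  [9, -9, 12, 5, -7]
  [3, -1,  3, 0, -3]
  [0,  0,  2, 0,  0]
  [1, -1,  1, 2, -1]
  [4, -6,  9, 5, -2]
x^3 - 6*x^2 + 12*x - 8

The characteristic polynomial is χ_A(x) = (x - 2)^5, so the eigenvalues are known. The minimal polynomial is
  m_A(x) = Π_λ (x − λ)^{k_λ}
where k_λ is the size of the *largest* Jordan block for λ (equivalently, the smallest k with (A − λI)^k v = 0 for every generalised eigenvector v of λ).

  λ = 2: largest Jordan block has size 3, contributing (x − 2)^3

So m_A(x) = (x - 2)^3 = x^3 - 6*x^2 + 12*x - 8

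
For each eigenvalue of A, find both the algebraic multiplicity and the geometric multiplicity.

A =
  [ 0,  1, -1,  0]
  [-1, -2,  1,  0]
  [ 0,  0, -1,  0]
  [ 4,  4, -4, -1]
λ = -1: alg = 4, geom = 3

Step 1 — factor the characteristic polynomial to read off the algebraic multiplicities:
  χ_A(x) = (x + 1)^4

Step 2 — compute geometric multiplicities via the rank-nullity identity g(λ) = n − rank(A − λI):
  rank(A − (-1)·I) = 1, so dim ker(A − (-1)·I) = n − 1 = 3

Summary:
  λ = -1: algebraic multiplicity = 4, geometric multiplicity = 3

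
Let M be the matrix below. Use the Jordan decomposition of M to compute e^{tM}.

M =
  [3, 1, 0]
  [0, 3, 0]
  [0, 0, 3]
e^{tM} =
  [exp(3*t), t*exp(3*t), 0]
  [0, exp(3*t), 0]
  [0, 0, exp(3*t)]

Strategy: write M = P · J · P⁻¹ where J is a Jordan canonical form, so e^{tM} = P · e^{tJ} · P⁻¹, and e^{tJ} can be computed block-by-block.

M has Jordan form
J =
  [3, 1, 0]
  [0, 3, 0]
  [0, 0, 3]
(up to reordering of blocks).

Per-block formulas:
  For a 2×2 Jordan block J_2(3): exp(t · J_2(3)) = e^(3t)·(I + t·N), where N is the 2×2 nilpotent shift.
  For a 1×1 block at λ = 3: exp(t · [3]) = [e^(3t)].

After assembling e^{tJ} and conjugating by P, we get:

e^{tM} =
  [exp(3*t), t*exp(3*t), 0]
  [0, exp(3*t), 0]
  [0, 0, exp(3*t)]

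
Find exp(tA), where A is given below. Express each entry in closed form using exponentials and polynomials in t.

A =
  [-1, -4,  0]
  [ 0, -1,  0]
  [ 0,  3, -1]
e^{tA} =
  [exp(-t), -4*t*exp(-t), 0]
  [0, exp(-t), 0]
  [0, 3*t*exp(-t), exp(-t)]

Strategy: write A = P · J · P⁻¹ where J is a Jordan canonical form, so e^{tA} = P · e^{tJ} · P⁻¹, and e^{tJ} can be computed block-by-block.

A has Jordan form
J =
  [-1,  1,  0]
  [ 0, -1,  0]
  [ 0,  0, -1]
(up to reordering of blocks).

Per-block formulas:
  For a 1×1 block at λ = -1: exp(t · [-1]) = [e^(-1t)].
  For a 2×2 Jordan block J_2(-1): exp(t · J_2(-1)) = e^(-1t)·(I + t·N), where N is the 2×2 nilpotent shift.

After assembling e^{tJ} and conjugating by P, we get:

e^{tA} =
  [exp(-t), -4*t*exp(-t), 0]
  [0, exp(-t), 0]
  [0, 3*t*exp(-t), exp(-t)]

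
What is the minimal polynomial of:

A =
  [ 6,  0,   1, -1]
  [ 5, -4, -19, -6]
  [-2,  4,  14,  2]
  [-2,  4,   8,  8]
x^3 - 18*x^2 + 108*x - 216

The characteristic polynomial is χ_A(x) = (x - 6)^4, so the eigenvalues are known. The minimal polynomial is
  m_A(x) = Π_λ (x − λ)^{k_λ}
where k_λ is the size of the *largest* Jordan block for λ (equivalently, the smallest k with (A − λI)^k v = 0 for every generalised eigenvector v of λ).

  λ = 6: largest Jordan block has size 3, contributing (x − 6)^3

So m_A(x) = (x - 6)^3 = x^3 - 18*x^2 + 108*x - 216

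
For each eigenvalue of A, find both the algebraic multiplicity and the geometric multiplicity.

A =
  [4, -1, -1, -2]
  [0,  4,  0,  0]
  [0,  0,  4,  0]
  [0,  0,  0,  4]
λ = 4: alg = 4, geom = 3

Step 1 — factor the characteristic polynomial to read off the algebraic multiplicities:
  χ_A(x) = (x - 4)^4

Step 2 — compute geometric multiplicities via the rank-nullity identity g(λ) = n − rank(A − λI):
  rank(A − (4)·I) = 1, so dim ker(A − (4)·I) = n − 1 = 3

Summary:
  λ = 4: algebraic multiplicity = 4, geometric multiplicity = 3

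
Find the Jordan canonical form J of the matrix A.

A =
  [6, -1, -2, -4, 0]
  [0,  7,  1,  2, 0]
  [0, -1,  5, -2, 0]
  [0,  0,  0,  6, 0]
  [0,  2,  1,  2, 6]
J_3(6) ⊕ J_1(6) ⊕ J_1(6)

The characteristic polynomial is
  det(x·I − A) = x^5 - 30*x^4 + 360*x^3 - 2160*x^2 + 6480*x - 7776 = (x - 6)^5

Eigenvalues and multiplicities (the geometric multiplicity of λ is n − rank(A − λI), which equals the number of Jordan blocks for λ):
  λ = 6: algebraic multiplicity = 5, geometric multiplicity = 3

Determining the block sizes for each eigenvalue:
  λ = 6: with am = 5 and gm = 3, the partition is not yet determined (e.g. several partitions of 5 into 3 parts exist). Let N = A − (6)·I. Computing rank(N^1) = 2, rank(N^2) = 1, rank(N^3) = 0; the number of blocks of size ≥ j is rank(N^{j−1}) − rank(N^j), giving [3, 1, 1]. So we have 1 block(s) of size 3, 2 block(s) of size 1 → block sizes [3, 1, 1]

Assembling the blocks gives a Jordan form
J =
  [6, 1, 0, 0, 0]
  [0, 6, 1, 0, 0]
  [0, 0, 6, 0, 0]
  [0, 0, 0, 6, 0]
  [0, 0, 0, 0, 6]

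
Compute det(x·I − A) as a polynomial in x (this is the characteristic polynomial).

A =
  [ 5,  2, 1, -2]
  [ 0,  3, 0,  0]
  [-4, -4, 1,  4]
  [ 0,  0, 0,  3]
x^4 - 12*x^3 + 54*x^2 - 108*x + 81

Expanding det(x·I − A) (e.g. by cofactor expansion or by noting that A is similar to its Jordan form J, which has the same characteristic polynomial as A) gives
  χ_A(x) = x^4 - 12*x^3 + 54*x^2 - 108*x + 81
which factors as (x - 3)^4. The eigenvalues (with algebraic multiplicities) are λ = 3 with multiplicity 4.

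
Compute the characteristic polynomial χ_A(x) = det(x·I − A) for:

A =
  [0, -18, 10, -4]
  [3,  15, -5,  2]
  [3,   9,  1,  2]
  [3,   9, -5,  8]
x^4 - 24*x^3 + 216*x^2 - 864*x + 1296

Expanding det(x·I − A) (e.g. by cofactor expansion or by noting that A is similar to its Jordan form J, which has the same characteristic polynomial as A) gives
  χ_A(x) = x^4 - 24*x^3 + 216*x^2 - 864*x + 1296
which factors as (x - 6)^4. The eigenvalues (with algebraic multiplicities) are λ = 6 with multiplicity 4.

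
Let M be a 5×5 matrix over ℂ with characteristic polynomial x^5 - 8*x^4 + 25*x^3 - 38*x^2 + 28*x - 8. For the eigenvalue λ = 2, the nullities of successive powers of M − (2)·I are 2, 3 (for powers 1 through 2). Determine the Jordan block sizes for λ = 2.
Block sizes for λ = 2: [2, 1]

From the dimensions of kernels of powers, the number of Jordan blocks of size at least j is d_j − d_{j−1} where d_j = dim ker(N^j) (with d_0 = 0). Computing the differences gives [2, 1].
The number of blocks of size exactly k is (#blocks of size ≥ k) − (#blocks of size ≥ k + 1), so the partition is: 1 block(s) of size 1, 1 block(s) of size 2.
In nonincreasing order the block sizes are [2, 1].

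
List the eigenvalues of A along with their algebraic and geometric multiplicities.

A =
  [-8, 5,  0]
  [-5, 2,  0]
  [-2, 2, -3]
λ = -3: alg = 3, geom = 2

Step 1 — factor the characteristic polynomial to read off the algebraic multiplicities:
  χ_A(x) = (x + 3)^3

Step 2 — compute geometric multiplicities via the rank-nullity identity g(λ) = n − rank(A − λI):
  rank(A − (-3)·I) = 1, so dim ker(A − (-3)·I) = n − 1 = 2

Summary:
  λ = -3: algebraic multiplicity = 3, geometric multiplicity = 2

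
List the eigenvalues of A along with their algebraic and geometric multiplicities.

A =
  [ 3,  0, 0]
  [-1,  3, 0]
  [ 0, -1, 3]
λ = 3: alg = 3, geom = 1

Step 1 — factor the characteristic polynomial to read off the algebraic multiplicities:
  χ_A(x) = (x - 3)^3

Step 2 — compute geometric multiplicities via the rank-nullity identity g(λ) = n − rank(A − λI):
  rank(A − (3)·I) = 2, so dim ker(A − (3)·I) = n − 2 = 1

Summary:
  λ = 3: algebraic multiplicity = 3, geometric multiplicity = 1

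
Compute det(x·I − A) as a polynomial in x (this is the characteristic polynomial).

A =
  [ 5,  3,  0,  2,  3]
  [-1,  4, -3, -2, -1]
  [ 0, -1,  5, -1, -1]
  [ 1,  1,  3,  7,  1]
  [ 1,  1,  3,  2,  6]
x^5 - 27*x^4 + 291*x^3 - 1565*x^2 + 4200*x - 4500

Expanding det(x·I − A) (e.g. by cofactor expansion or by noting that A is similar to its Jordan form J, which has the same characteristic polynomial as A) gives
  χ_A(x) = x^5 - 27*x^4 + 291*x^3 - 1565*x^2 + 4200*x - 4500
which factors as (x - 6)^2*(x - 5)^3. The eigenvalues (with algebraic multiplicities) are λ = 5 with multiplicity 3, λ = 6 with multiplicity 2.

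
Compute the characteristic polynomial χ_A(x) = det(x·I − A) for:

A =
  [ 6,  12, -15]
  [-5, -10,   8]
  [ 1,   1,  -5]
x^3 + 9*x^2 + 27*x + 27

Expanding det(x·I − A) (e.g. by cofactor expansion or by noting that A is similar to its Jordan form J, which has the same characteristic polynomial as A) gives
  χ_A(x) = x^3 + 9*x^2 + 27*x + 27
which factors as (x + 3)^3. The eigenvalues (with algebraic multiplicities) are λ = -3 with multiplicity 3.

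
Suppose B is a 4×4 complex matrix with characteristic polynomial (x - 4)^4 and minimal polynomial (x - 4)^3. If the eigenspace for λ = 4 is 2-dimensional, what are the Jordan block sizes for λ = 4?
Block sizes for λ = 4: [3, 1]

Step 1 — from the characteristic polynomial, algebraic multiplicity of λ = 4 is 4. From dim ker(B − (4)·I) = 2, there are exactly 2 Jordan blocks for λ = 4.
Step 2 — from the minimal polynomial, the factor (x − 4)^3 tells us the largest block for λ = 4 has size 3.
Step 3 — with total size 4, 2 blocks, and largest block 3, the block sizes (in nonincreasing order) are [3, 1].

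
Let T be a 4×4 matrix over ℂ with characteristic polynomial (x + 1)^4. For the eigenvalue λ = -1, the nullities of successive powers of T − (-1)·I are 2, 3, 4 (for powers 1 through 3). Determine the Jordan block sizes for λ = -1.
Block sizes for λ = -1: [3, 1]

From the dimensions of kernels of powers, the number of Jordan blocks of size at least j is d_j − d_{j−1} where d_j = dim ker(N^j) (with d_0 = 0). Computing the differences gives [2, 1, 1].
The number of blocks of size exactly k is (#blocks of size ≥ k) − (#blocks of size ≥ k + 1), so the partition is: 1 block(s) of size 1, 1 block(s) of size 3.
In nonincreasing order the block sizes are [3, 1].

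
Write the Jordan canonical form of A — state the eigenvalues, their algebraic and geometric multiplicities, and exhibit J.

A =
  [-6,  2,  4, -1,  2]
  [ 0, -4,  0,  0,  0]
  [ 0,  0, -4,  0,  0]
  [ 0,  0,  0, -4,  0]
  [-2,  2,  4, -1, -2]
J_2(-4) ⊕ J_1(-4) ⊕ J_1(-4) ⊕ J_1(-4)

The characteristic polynomial is
  det(x·I − A) = x^5 + 20*x^4 + 160*x^3 + 640*x^2 + 1280*x + 1024 = (x + 4)^5

Eigenvalues and multiplicities (the geometric multiplicity of λ is n − rank(A − λI), which equals the number of Jordan blocks for λ):
  λ = -4: algebraic multiplicity = 5, geometric multiplicity = 4

Determining the block sizes for each eigenvalue:
  λ = -4: 4 blocks summing to 5 forces exactly one block of size 2 and the rest size 1 → block sizes [2, 1, 1, 1]

Assembling the blocks gives a Jordan form
J =
  [-4,  1,  0,  0,  0]
  [ 0, -4,  0,  0,  0]
  [ 0,  0, -4,  0,  0]
  [ 0,  0,  0, -4,  0]
  [ 0,  0,  0,  0, -4]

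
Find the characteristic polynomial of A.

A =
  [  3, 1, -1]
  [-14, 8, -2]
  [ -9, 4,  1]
x^3 - 12*x^2 + 48*x - 64

Expanding det(x·I − A) (e.g. by cofactor expansion or by noting that A is similar to its Jordan form J, which has the same characteristic polynomial as A) gives
  χ_A(x) = x^3 - 12*x^2 + 48*x - 64
which factors as (x - 4)^3. The eigenvalues (with algebraic multiplicities) are λ = 4 with multiplicity 3.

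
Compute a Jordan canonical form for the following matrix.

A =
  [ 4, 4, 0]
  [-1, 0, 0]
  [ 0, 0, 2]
J_2(2) ⊕ J_1(2)

The characteristic polynomial is
  det(x·I − A) = x^3 - 6*x^2 + 12*x - 8 = (x - 2)^3

Eigenvalues and multiplicities (the geometric multiplicity of λ is n − rank(A − λI), which equals the number of Jordan blocks for λ):
  λ = 2: algebraic multiplicity = 3, geometric multiplicity = 2

Determining the block sizes for each eigenvalue:
  λ = 2: 2 blocks summing to 3 forces exactly one block of size 2 and the rest size 1 → block sizes [2, 1]

Assembling the blocks gives a Jordan form
J =
  [2, 1, 0]
  [0, 2, 0]
  [0, 0, 2]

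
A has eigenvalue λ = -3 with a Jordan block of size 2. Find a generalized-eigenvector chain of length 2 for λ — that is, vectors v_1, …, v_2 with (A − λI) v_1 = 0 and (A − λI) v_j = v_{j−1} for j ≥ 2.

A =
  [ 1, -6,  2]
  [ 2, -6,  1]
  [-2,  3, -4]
A Jordan chain for λ = -3 of length 2:
v_1 = (4, 2, -2)ᵀ
v_2 = (1, 0, 0)ᵀ

Let N = A − (-3)·I. We want v_2 with N^2 v_2 = 0 but N^1 v_2 ≠ 0; then v_{j-1} := N · v_j for j = 2, …, 2.

Pick v_2 = (1, 0, 0)ᵀ.
Then v_1 = N · v_2 = (4, 2, -2)ᵀ.

Sanity check: (A − (-3)·I) v_1 = (0, 0, 0)ᵀ = 0. ✓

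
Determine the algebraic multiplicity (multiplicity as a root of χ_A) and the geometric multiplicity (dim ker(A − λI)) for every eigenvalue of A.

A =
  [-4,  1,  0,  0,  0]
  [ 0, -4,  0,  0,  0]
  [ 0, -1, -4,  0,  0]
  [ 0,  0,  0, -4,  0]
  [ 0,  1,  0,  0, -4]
λ = -4: alg = 5, geom = 4

Step 1 — factor the characteristic polynomial to read off the algebraic multiplicities:
  χ_A(x) = (x + 4)^5

Step 2 — compute geometric multiplicities via the rank-nullity identity g(λ) = n − rank(A − λI):
  rank(A − (-4)·I) = 1, so dim ker(A − (-4)·I) = n − 1 = 4

Summary:
  λ = -4: algebraic multiplicity = 5, geometric multiplicity = 4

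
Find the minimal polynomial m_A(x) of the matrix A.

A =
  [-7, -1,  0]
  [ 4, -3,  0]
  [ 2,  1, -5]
x^2 + 10*x + 25

The characteristic polynomial is χ_A(x) = (x + 5)^3, so the eigenvalues are known. The minimal polynomial is
  m_A(x) = Π_λ (x − λ)^{k_λ}
where k_λ is the size of the *largest* Jordan block for λ (equivalently, the smallest k with (A − λI)^k v = 0 for every generalised eigenvector v of λ).

  λ = -5: largest Jordan block has size 2, contributing (x + 5)^2

So m_A(x) = (x + 5)^2 = x^2 + 10*x + 25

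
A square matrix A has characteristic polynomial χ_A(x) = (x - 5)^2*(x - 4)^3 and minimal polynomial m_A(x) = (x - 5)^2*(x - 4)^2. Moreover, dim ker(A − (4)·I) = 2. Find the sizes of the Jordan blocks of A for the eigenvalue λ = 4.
Block sizes for λ = 4: [2, 1]

Step 1 — from the characteristic polynomial, algebraic multiplicity of λ = 4 is 3. From dim ker(A − (4)·I) = 2, there are exactly 2 Jordan blocks for λ = 4.
Step 2 — from the minimal polynomial, the factor (x − 4)^2 tells us the largest block for λ = 4 has size 2.
Step 3 — with total size 3, 2 blocks, and largest block 2, the block sizes (in nonincreasing order) are [2, 1].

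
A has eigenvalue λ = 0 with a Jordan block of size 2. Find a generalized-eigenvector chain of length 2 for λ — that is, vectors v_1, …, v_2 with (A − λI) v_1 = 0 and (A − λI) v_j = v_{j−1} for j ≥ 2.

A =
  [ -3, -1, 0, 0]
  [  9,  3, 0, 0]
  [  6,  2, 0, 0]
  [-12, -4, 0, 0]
A Jordan chain for λ = 0 of length 2:
v_1 = (-3, 9, 6, -12)ᵀ
v_2 = (1, 0, 0, 0)ᵀ

Let N = A − (0)·I. We want v_2 with N^2 v_2 = 0 but N^1 v_2 ≠ 0; then v_{j-1} := N · v_j for j = 2, …, 2.

Pick v_2 = (1, 0, 0, 0)ᵀ.
Then v_1 = N · v_2 = (-3, 9, 6, -12)ᵀ.

Sanity check: (A − (0)·I) v_1 = (0, 0, 0, 0)ᵀ = 0. ✓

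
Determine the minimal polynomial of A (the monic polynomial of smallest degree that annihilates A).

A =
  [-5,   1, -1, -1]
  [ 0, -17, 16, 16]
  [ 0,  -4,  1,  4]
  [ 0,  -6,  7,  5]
x^4 + 16*x^3 + 90*x^2 + 200*x + 125

The characteristic polynomial is χ_A(x) = (x + 1)*(x + 5)^3, so the eigenvalues are known. The minimal polynomial is
  m_A(x) = Π_λ (x − λ)^{k_λ}
where k_λ is the size of the *largest* Jordan block for λ (equivalently, the smallest k with (A − λI)^k v = 0 for every generalised eigenvector v of λ).

  λ = -5: largest Jordan block has size 3, contributing (x + 5)^3
  λ = -1: largest Jordan block has size 1, contributing (x + 1)

So m_A(x) = (x + 1)*(x + 5)^3 = x^4 + 16*x^3 + 90*x^2 + 200*x + 125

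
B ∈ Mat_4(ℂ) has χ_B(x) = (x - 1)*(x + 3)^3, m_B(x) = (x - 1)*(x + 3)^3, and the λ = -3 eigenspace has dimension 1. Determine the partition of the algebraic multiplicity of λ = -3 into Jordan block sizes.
Block sizes for λ = -3: [3]

Step 1 — from the characteristic polynomial, algebraic multiplicity of λ = -3 is 3. From dim ker(B − (-3)·I) = 1, there are exactly 1 Jordan blocks for λ = -3.
Step 2 — from the minimal polynomial, the factor (x + 3)^3 tells us the largest block for λ = -3 has size 3.
Step 3 — with total size 3, 1 blocks, and largest block 3, the block sizes (in nonincreasing order) are [3].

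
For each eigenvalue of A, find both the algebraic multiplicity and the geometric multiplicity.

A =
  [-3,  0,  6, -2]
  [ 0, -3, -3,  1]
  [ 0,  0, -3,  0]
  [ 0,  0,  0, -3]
λ = -3: alg = 4, geom = 3

Step 1 — factor the characteristic polynomial to read off the algebraic multiplicities:
  χ_A(x) = (x + 3)^4

Step 2 — compute geometric multiplicities via the rank-nullity identity g(λ) = n − rank(A − λI):
  rank(A − (-3)·I) = 1, so dim ker(A − (-3)·I) = n − 1 = 3

Summary:
  λ = -3: algebraic multiplicity = 4, geometric multiplicity = 3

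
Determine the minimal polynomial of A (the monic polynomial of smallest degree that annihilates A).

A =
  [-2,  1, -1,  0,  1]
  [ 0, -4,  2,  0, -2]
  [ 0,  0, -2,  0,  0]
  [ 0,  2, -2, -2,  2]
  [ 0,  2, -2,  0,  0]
x^2 + 4*x + 4

The characteristic polynomial is χ_A(x) = (x + 2)^5, so the eigenvalues are known. The minimal polynomial is
  m_A(x) = Π_λ (x − λ)^{k_λ}
where k_λ is the size of the *largest* Jordan block for λ (equivalently, the smallest k with (A − λI)^k v = 0 for every generalised eigenvector v of λ).

  λ = -2: largest Jordan block has size 2, contributing (x + 2)^2

So m_A(x) = (x + 2)^2 = x^2 + 4*x + 4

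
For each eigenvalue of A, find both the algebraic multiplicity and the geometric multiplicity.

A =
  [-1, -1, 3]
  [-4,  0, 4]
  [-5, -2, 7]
λ = 2: alg = 3, geom = 1

Step 1 — factor the characteristic polynomial to read off the algebraic multiplicities:
  χ_A(x) = (x - 2)^3

Step 2 — compute geometric multiplicities via the rank-nullity identity g(λ) = n − rank(A − λI):
  rank(A − (2)·I) = 2, so dim ker(A − (2)·I) = n − 2 = 1

Summary:
  λ = 2: algebraic multiplicity = 3, geometric multiplicity = 1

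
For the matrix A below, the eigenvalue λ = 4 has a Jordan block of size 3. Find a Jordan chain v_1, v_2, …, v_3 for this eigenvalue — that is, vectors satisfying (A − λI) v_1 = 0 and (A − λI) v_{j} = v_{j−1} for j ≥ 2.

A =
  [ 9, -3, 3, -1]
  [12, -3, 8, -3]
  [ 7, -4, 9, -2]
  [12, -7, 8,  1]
A Jordan chain for λ = 4 of length 3:
v_1 = (-2, -4, -2, -4)ᵀ
v_2 = (5, 12, 7, 12)ᵀ
v_3 = (1, 0, 0, 0)ᵀ

Let N = A − (4)·I. We want v_3 with N^3 v_3 = 0 but N^2 v_3 ≠ 0; then v_{j-1} := N · v_j for j = 3, …, 2.

Pick v_3 = (1, 0, 0, 0)ᵀ.
Then v_2 = N · v_3 = (5, 12, 7, 12)ᵀ.
Then v_1 = N · v_2 = (-2, -4, -2, -4)ᵀ.

Sanity check: (A − (4)·I) v_1 = (0, 0, 0, 0)ᵀ = 0. ✓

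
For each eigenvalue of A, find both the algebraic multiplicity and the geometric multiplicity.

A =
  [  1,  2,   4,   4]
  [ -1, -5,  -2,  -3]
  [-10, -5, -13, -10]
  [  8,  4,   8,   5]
λ = -3: alg = 4, geom = 2

Step 1 — factor the characteristic polynomial to read off the algebraic multiplicities:
  χ_A(x) = (x + 3)^4

Step 2 — compute geometric multiplicities via the rank-nullity identity g(λ) = n − rank(A − λI):
  rank(A − (-3)·I) = 2, so dim ker(A − (-3)·I) = n − 2 = 2

Summary:
  λ = -3: algebraic multiplicity = 4, geometric multiplicity = 2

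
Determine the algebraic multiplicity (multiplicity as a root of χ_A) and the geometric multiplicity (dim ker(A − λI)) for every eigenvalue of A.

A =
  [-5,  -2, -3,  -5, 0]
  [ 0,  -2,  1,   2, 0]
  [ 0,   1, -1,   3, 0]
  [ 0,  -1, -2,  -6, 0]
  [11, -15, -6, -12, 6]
λ = -5: alg = 1, geom = 1; λ = -3: alg = 3, geom = 1; λ = 6: alg = 1, geom = 1

Step 1 — factor the characteristic polynomial to read off the algebraic multiplicities:
  χ_A(x) = (x - 6)*(x + 3)^3*(x + 5)

Step 2 — compute geometric multiplicities via the rank-nullity identity g(λ) = n − rank(A − λI):
  rank(A − (-5)·I) = 4, so dim ker(A − (-5)·I) = n − 4 = 1
  rank(A − (-3)·I) = 4, so dim ker(A − (-3)·I) = n − 4 = 1
  rank(A − (6)·I) = 4, so dim ker(A − (6)·I) = n − 4 = 1

Summary:
  λ = -5: algebraic multiplicity = 1, geometric multiplicity = 1
  λ = -3: algebraic multiplicity = 3, geometric multiplicity = 1
  λ = 6: algebraic multiplicity = 1, geometric multiplicity = 1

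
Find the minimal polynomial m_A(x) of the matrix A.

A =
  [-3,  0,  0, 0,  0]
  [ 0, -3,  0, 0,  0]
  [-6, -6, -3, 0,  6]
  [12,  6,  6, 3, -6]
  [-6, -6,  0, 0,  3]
x^2 - 9

The characteristic polynomial is χ_A(x) = (x - 3)^2*(x + 3)^3, so the eigenvalues are known. The minimal polynomial is
  m_A(x) = Π_λ (x − λ)^{k_λ}
where k_λ is the size of the *largest* Jordan block for λ (equivalently, the smallest k with (A − λI)^k v = 0 for every generalised eigenvector v of λ).

  λ = -3: largest Jordan block has size 1, contributing (x + 3)
  λ = 3: largest Jordan block has size 1, contributing (x − 3)

So m_A(x) = (x - 3)*(x + 3) = x^2 - 9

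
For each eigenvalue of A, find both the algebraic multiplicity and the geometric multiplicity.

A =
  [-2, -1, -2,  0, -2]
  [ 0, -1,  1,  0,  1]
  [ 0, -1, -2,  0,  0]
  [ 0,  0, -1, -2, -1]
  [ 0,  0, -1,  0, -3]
λ = -2: alg = 5, geom = 3

Step 1 — factor the characteristic polynomial to read off the algebraic multiplicities:
  χ_A(x) = (x + 2)^5

Step 2 — compute geometric multiplicities via the rank-nullity identity g(λ) = n − rank(A − λI):
  rank(A − (-2)·I) = 2, so dim ker(A − (-2)·I) = n − 2 = 3

Summary:
  λ = -2: algebraic multiplicity = 5, geometric multiplicity = 3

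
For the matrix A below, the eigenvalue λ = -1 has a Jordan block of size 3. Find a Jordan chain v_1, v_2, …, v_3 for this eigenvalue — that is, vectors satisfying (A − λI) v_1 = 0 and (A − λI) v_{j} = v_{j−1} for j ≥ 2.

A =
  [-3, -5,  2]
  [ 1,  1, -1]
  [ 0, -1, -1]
A Jordan chain for λ = -1 of length 3:
v_1 = (-1, 0, -1)ᵀ
v_2 = (-2, 1, 0)ᵀ
v_3 = (1, 0, 0)ᵀ

Let N = A − (-1)·I. We want v_3 with N^3 v_3 = 0 but N^2 v_3 ≠ 0; then v_{j-1} := N · v_j for j = 3, …, 2.

Pick v_3 = (1, 0, 0)ᵀ.
Then v_2 = N · v_3 = (-2, 1, 0)ᵀ.
Then v_1 = N · v_2 = (-1, 0, -1)ᵀ.

Sanity check: (A − (-1)·I) v_1 = (0, 0, 0)ᵀ = 0. ✓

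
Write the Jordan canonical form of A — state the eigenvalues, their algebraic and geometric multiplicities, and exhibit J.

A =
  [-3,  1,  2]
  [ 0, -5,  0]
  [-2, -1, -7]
J_2(-5) ⊕ J_1(-5)

The characteristic polynomial is
  det(x·I − A) = x^3 + 15*x^2 + 75*x + 125 = (x + 5)^3

Eigenvalues and multiplicities (the geometric multiplicity of λ is n − rank(A − λI), which equals the number of Jordan blocks for λ):
  λ = -5: algebraic multiplicity = 3, geometric multiplicity = 2

Determining the block sizes for each eigenvalue:
  λ = -5: 2 blocks summing to 3 forces exactly one block of size 2 and the rest size 1 → block sizes [2, 1]

Assembling the blocks gives a Jordan form
J =
  [-5,  1,  0]
  [ 0, -5,  0]
  [ 0,  0, -5]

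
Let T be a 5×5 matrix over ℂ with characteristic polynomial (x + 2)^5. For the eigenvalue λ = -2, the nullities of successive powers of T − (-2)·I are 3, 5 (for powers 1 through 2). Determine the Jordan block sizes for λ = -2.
Block sizes for λ = -2: [2, 2, 1]

From the dimensions of kernels of powers, the number of Jordan blocks of size at least j is d_j − d_{j−1} where d_j = dim ker(N^j) (with d_0 = 0). Computing the differences gives [3, 2].
The number of blocks of size exactly k is (#blocks of size ≥ k) − (#blocks of size ≥ k + 1), so the partition is: 1 block(s) of size 1, 2 block(s) of size 2.
In nonincreasing order the block sizes are [2, 2, 1].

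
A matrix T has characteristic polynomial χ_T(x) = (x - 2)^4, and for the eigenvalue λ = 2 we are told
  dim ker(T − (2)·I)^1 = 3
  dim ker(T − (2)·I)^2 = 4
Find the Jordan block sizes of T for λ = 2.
Block sizes for λ = 2: [2, 1, 1]

From the dimensions of kernels of powers, the number of Jordan blocks of size at least j is d_j − d_{j−1} where d_j = dim ker(N^j) (with d_0 = 0). Computing the differences gives [3, 1].
The number of blocks of size exactly k is (#blocks of size ≥ k) − (#blocks of size ≥ k + 1), so the partition is: 2 block(s) of size 1, 1 block(s) of size 2.
In nonincreasing order the block sizes are [2, 1, 1].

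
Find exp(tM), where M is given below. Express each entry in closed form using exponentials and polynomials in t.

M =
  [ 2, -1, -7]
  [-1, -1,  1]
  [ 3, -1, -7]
e^{tM} =
  [-2*t^2*exp(-2*t) + 4*t*exp(-2*t) + exp(-2*t), t^2*exp(-2*t) - t*exp(-2*t), 3*t^2*exp(-2*t) - 7*t*exp(-2*t)]
  [-t^2*exp(-2*t) - t*exp(-2*t), t^2*exp(-2*t)/2 + t*exp(-2*t) + exp(-2*t), 3*t^2*exp(-2*t)/2 + t*exp(-2*t)]
  [-t^2*exp(-2*t) + 3*t*exp(-2*t), t^2*exp(-2*t)/2 - t*exp(-2*t), 3*t^2*exp(-2*t)/2 - 5*t*exp(-2*t) + exp(-2*t)]

Strategy: write M = P · J · P⁻¹ where J is a Jordan canonical form, so e^{tM} = P · e^{tJ} · P⁻¹, and e^{tJ} can be computed block-by-block.

M has Jordan form
J =
  [-2,  1,  0]
  [ 0, -2,  1]
  [ 0,  0, -2]
(up to reordering of blocks).

Per-block formulas:
  For a 3×3 Jordan block J_3(-2): exp(t · J_3(-2)) = e^(-2t)·(I + t·N + (t^2/2)·N^2), where N is the 3×3 nilpotent shift.

After assembling e^{tJ} and conjugating by P, we get:

e^{tM} =
  [-2*t^2*exp(-2*t) + 4*t*exp(-2*t) + exp(-2*t), t^2*exp(-2*t) - t*exp(-2*t), 3*t^2*exp(-2*t) - 7*t*exp(-2*t)]
  [-t^2*exp(-2*t) - t*exp(-2*t), t^2*exp(-2*t)/2 + t*exp(-2*t) + exp(-2*t), 3*t^2*exp(-2*t)/2 + t*exp(-2*t)]
  [-t^2*exp(-2*t) + 3*t*exp(-2*t), t^2*exp(-2*t)/2 - t*exp(-2*t), 3*t^2*exp(-2*t)/2 - 5*t*exp(-2*t) + exp(-2*t)]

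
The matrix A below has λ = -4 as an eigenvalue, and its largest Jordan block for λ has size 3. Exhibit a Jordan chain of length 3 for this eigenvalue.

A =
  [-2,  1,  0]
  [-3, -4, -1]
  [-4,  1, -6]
A Jordan chain for λ = -4 of length 3:
v_1 = (1, -2, -3)ᵀ
v_2 = (2, -3, -4)ᵀ
v_3 = (1, 0, 0)ᵀ

Let N = A − (-4)·I. We want v_3 with N^3 v_3 = 0 but N^2 v_3 ≠ 0; then v_{j-1} := N · v_j for j = 3, …, 2.

Pick v_3 = (1, 0, 0)ᵀ.
Then v_2 = N · v_3 = (2, -3, -4)ᵀ.
Then v_1 = N · v_2 = (1, -2, -3)ᵀ.

Sanity check: (A − (-4)·I) v_1 = (0, 0, 0)ᵀ = 0. ✓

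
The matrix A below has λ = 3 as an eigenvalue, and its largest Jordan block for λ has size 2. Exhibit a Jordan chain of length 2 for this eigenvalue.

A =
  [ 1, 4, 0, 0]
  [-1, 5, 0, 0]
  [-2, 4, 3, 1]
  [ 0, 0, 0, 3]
A Jordan chain for λ = 3 of length 2:
v_1 = (-2, -1, -2, 0)ᵀ
v_2 = (1, 0, 0, 0)ᵀ

Let N = A − (3)·I. We want v_2 with N^2 v_2 = 0 but N^1 v_2 ≠ 0; then v_{j-1} := N · v_j for j = 2, …, 2.

Pick v_2 = (1, 0, 0, 0)ᵀ.
Then v_1 = N · v_2 = (-2, -1, -2, 0)ᵀ.

Sanity check: (A − (3)·I) v_1 = (0, 0, 0, 0)ᵀ = 0. ✓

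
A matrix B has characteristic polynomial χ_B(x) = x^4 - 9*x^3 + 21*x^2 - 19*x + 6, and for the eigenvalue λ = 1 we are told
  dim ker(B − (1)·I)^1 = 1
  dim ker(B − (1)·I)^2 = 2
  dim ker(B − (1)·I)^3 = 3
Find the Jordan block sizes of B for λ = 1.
Block sizes for λ = 1: [3]

From the dimensions of kernels of powers, the number of Jordan blocks of size at least j is d_j − d_{j−1} where d_j = dim ker(N^j) (with d_0 = 0). Computing the differences gives [1, 1, 1].
The number of blocks of size exactly k is (#blocks of size ≥ k) − (#blocks of size ≥ k + 1), so the partition is: 1 block(s) of size 3.
In nonincreasing order the block sizes are [3].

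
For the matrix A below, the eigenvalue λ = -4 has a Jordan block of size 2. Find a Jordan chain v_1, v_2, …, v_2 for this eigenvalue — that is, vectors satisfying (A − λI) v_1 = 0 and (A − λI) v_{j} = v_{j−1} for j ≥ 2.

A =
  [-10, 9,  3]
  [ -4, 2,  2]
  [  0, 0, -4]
A Jordan chain for λ = -4 of length 2:
v_1 = (-6, -4, 0)ᵀ
v_2 = (1, 0, 0)ᵀ

Let N = A − (-4)·I. We want v_2 with N^2 v_2 = 0 but N^1 v_2 ≠ 0; then v_{j-1} := N · v_j for j = 2, …, 2.

Pick v_2 = (1, 0, 0)ᵀ.
Then v_1 = N · v_2 = (-6, -4, 0)ᵀ.

Sanity check: (A − (-4)·I) v_1 = (0, 0, 0)ᵀ = 0. ✓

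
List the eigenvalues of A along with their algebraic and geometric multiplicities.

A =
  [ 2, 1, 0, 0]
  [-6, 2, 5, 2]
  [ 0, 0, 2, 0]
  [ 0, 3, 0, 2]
λ = 2: alg = 4, geom = 2

Step 1 — factor the characteristic polynomial to read off the algebraic multiplicities:
  χ_A(x) = (x - 2)^4

Step 2 — compute geometric multiplicities via the rank-nullity identity g(λ) = n − rank(A − λI):
  rank(A − (2)·I) = 2, so dim ker(A − (2)·I) = n − 2 = 2

Summary:
  λ = 2: algebraic multiplicity = 4, geometric multiplicity = 2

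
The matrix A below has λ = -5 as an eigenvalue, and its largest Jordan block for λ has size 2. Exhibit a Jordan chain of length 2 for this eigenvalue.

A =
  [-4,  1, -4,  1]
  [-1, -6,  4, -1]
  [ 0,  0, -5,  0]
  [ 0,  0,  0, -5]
A Jordan chain for λ = -5 of length 2:
v_1 = (1, -1, 0, 0)ᵀ
v_2 = (1, 0, 0, 0)ᵀ

Let N = A − (-5)·I. We want v_2 with N^2 v_2 = 0 but N^1 v_2 ≠ 0; then v_{j-1} := N · v_j for j = 2, …, 2.

Pick v_2 = (1, 0, 0, 0)ᵀ.
Then v_1 = N · v_2 = (1, -1, 0, 0)ᵀ.

Sanity check: (A − (-5)·I) v_1 = (0, 0, 0, 0)ᵀ = 0. ✓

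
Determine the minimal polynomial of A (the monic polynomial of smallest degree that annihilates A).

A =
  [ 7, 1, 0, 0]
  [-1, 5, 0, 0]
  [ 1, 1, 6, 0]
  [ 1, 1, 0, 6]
x^2 - 12*x + 36

The characteristic polynomial is χ_A(x) = (x - 6)^4, so the eigenvalues are known. The minimal polynomial is
  m_A(x) = Π_λ (x − λ)^{k_λ}
where k_λ is the size of the *largest* Jordan block for λ (equivalently, the smallest k with (A − λI)^k v = 0 for every generalised eigenvector v of λ).

  λ = 6: largest Jordan block has size 2, contributing (x − 6)^2

So m_A(x) = (x - 6)^2 = x^2 - 12*x + 36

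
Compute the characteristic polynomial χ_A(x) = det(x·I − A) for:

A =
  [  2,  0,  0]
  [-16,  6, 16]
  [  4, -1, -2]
x^3 - 6*x^2 + 12*x - 8

Expanding det(x·I − A) (e.g. by cofactor expansion or by noting that A is similar to its Jordan form J, which has the same characteristic polynomial as A) gives
  χ_A(x) = x^3 - 6*x^2 + 12*x - 8
which factors as (x - 2)^3. The eigenvalues (with algebraic multiplicities) are λ = 2 with multiplicity 3.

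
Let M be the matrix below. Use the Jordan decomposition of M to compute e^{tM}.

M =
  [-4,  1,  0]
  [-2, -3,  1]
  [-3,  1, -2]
e^{tM} =
  [-t^2*exp(-3*t)/2 - t*exp(-3*t) + exp(-3*t), -t^2*exp(-3*t)/2 + t*exp(-3*t), t^2*exp(-3*t)/2]
  [-t^2*exp(-3*t)/2 - 2*t*exp(-3*t), -t^2*exp(-3*t)/2 + exp(-3*t), t^2*exp(-3*t)/2 + t*exp(-3*t)]
  [-t^2*exp(-3*t) - 3*t*exp(-3*t), -t^2*exp(-3*t) + t*exp(-3*t), t^2*exp(-3*t) + t*exp(-3*t) + exp(-3*t)]

Strategy: write M = P · J · P⁻¹ where J is a Jordan canonical form, so e^{tM} = P · e^{tJ} · P⁻¹, and e^{tJ} can be computed block-by-block.

M has Jordan form
J =
  [-3,  1,  0]
  [ 0, -3,  1]
  [ 0,  0, -3]
(up to reordering of blocks).

Per-block formulas:
  For a 3×3 Jordan block J_3(-3): exp(t · J_3(-3)) = e^(-3t)·(I + t·N + (t^2/2)·N^2), where N is the 3×3 nilpotent shift.

After assembling e^{tJ} and conjugating by P, we get:

e^{tM} =
  [-t^2*exp(-3*t)/2 - t*exp(-3*t) + exp(-3*t), -t^2*exp(-3*t)/2 + t*exp(-3*t), t^2*exp(-3*t)/2]
  [-t^2*exp(-3*t)/2 - 2*t*exp(-3*t), -t^2*exp(-3*t)/2 + exp(-3*t), t^2*exp(-3*t)/2 + t*exp(-3*t)]
  [-t^2*exp(-3*t) - 3*t*exp(-3*t), -t^2*exp(-3*t) + t*exp(-3*t), t^2*exp(-3*t) + t*exp(-3*t) + exp(-3*t)]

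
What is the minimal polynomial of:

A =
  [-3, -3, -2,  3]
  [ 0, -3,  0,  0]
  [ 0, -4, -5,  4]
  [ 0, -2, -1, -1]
x^3 + 9*x^2 + 27*x + 27

The characteristic polynomial is χ_A(x) = (x + 3)^4, so the eigenvalues are known. The minimal polynomial is
  m_A(x) = Π_λ (x − λ)^{k_λ}
where k_λ is the size of the *largest* Jordan block for λ (equivalently, the smallest k with (A − λI)^k v = 0 for every generalised eigenvector v of λ).

  λ = -3: largest Jordan block has size 3, contributing (x + 3)^3

So m_A(x) = (x + 3)^3 = x^3 + 9*x^2 + 27*x + 27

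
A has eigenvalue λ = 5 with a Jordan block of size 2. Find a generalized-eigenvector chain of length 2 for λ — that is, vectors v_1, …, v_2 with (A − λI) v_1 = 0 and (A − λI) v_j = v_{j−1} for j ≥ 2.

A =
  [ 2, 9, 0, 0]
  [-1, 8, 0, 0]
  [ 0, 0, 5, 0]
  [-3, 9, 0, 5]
A Jordan chain for λ = 5 of length 2:
v_1 = (-3, -1, 0, -3)ᵀ
v_2 = (1, 0, 0, 0)ᵀ

Let N = A − (5)·I. We want v_2 with N^2 v_2 = 0 but N^1 v_2 ≠ 0; then v_{j-1} := N · v_j for j = 2, …, 2.

Pick v_2 = (1, 0, 0, 0)ᵀ.
Then v_1 = N · v_2 = (-3, -1, 0, -3)ᵀ.

Sanity check: (A − (5)·I) v_1 = (0, 0, 0, 0)ᵀ = 0. ✓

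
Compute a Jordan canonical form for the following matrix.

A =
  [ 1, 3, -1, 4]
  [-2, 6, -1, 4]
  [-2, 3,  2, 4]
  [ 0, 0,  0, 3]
J_2(3) ⊕ J_1(3) ⊕ J_1(3)

The characteristic polynomial is
  det(x·I − A) = x^4 - 12*x^3 + 54*x^2 - 108*x + 81 = (x - 3)^4

Eigenvalues and multiplicities (the geometric multiplicity of λ is n − rank(A − λI), which equals the number of Jordan blocks for λ):
  λ = 3: algebraic multiplicity = 4, geometric multiplicity = 3

Determining the block sizes for each eigenvalue:
  λ = 3: 3 blocks summing to 4 forces exactly one block of size 2 and the rest size 1 → block sizes [2, 1, 1]

Assembling the blocks gives a Jordan form
J =
  [3, 1, 0, 0]
  [0, 3, 0, 0]
  [0, 0, 3, 0]
  [0, 0, 0, 3]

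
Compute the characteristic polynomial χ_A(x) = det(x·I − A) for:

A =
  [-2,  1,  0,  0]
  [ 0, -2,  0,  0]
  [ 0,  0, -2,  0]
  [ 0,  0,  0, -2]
x^4 + 8*x^3 + 24*x^2 + 32*x + 16

Expanding det(x·I − A) (e.g. by cofactor expansion or by noting that A is similar to its Jordan form J, which has the same characteristic polynomial as A) gives
  χ_A(x) = x^4 + 8*x^3 + 24*x^2 + 32*x + 16
which factors as (x + 2)^4. The eigenvalues (with algebraic multiplicities) are λ = -2 with multiplicity 4.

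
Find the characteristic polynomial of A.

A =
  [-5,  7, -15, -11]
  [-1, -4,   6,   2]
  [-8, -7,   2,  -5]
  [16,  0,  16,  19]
x^4 - 12*x^3 + 54*x^2 - 108*x + 81

Expanding det(x·I − A) (e.g. by cofactor expansion or by noting that A is similar to its Jordan form J, which has the same characteristic polynomial as A) gives
  χ_A(x) = x^4 - 12*x^3 + 54*x^2 - 108*x + 81
which factors as (x - 3)^4. The eigenvalues (with algebraic multiplicities) are λ = 3 with multiplicity 4.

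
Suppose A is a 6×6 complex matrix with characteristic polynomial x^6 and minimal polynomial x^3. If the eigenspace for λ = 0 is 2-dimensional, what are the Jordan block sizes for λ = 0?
Block sizes for λ = 0: [3, 3]

Step 1 — from the characteristic polynomial, algebraic multiplicity of λ = 0 is 6. From dim ker(A − (0)·I) = 2, there are exactly 2 Jordan blocks for λ = 0.
Step 2 — from the minimal polynomial, the factor (x − 0)^3 tells us the largest block for λ = 0 has size 3.
Step 3 — with total size 6, 2 blocks, and largest block 3, the block sizes (in nonincreasing order) are [3, 3].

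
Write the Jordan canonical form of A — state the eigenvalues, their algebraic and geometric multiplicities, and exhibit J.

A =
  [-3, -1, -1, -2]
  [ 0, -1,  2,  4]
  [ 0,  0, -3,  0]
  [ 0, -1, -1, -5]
J_2(-3) ⊕ J_1(-3) ⊕ J_1(-3)

The characteristic polynomial is
  det(x·I − A) = x^4 + 12*x^3 + 54*x^2 + 108*x + 81 = (x + 3)^4

Eigenvalues and multiplicities (the geometric multiplicity of λ is n − rank(A − λI), which equals the number of Jordan blocks for λ):
  λ = -3: algebraic multiplicity = 4, geometric multiplicity = 3

Determining the block sizes for each eigenvalue:
  λ = -3: 3 blocks summing to 4 forces exactly one block of size 2 and the rest size 1 → block sizes [2, 1, 1]

Assembling the blocks gives a Jordan form
J =
  [-3,  1,  0,  0]
  [ 0, -3,  0,  0]
  [ 0,  0, -3,  0]
  [ 0,  0,  0, -3]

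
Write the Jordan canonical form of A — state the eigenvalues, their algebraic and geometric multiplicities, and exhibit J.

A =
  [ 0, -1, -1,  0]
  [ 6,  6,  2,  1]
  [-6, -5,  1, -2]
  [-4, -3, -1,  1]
J_3(2) ⊕ J_1(2)

The characteristic polynomial is
  det(x·I − A) = x^4 - 8*x^3 + 24*x^2 - 32*x + 16 = (x - 2)^4

Eigenvalues and multiplicities (the geometric multiplicity of λ is n − rank(A − λI), which equals the number of Jordan blocks for λ):
  λ = 2: algebraic multiplicity = 4, geometric multiplicity = 2

Determining the block sizes for each eigenvalue:
  λ = 2: with am = 4 and gm = 2, the partition is not yet determined (e.g. several partitions of 4 into 2 parts exist). Let N = A − (2)·I. Computing rank(N^1) = 2, rank(N^2) = 1, rank(N^3) = 0; the number of blocks of size ≥ j is rank(N^{j−1}) − rank(N^j), giving [2, 1, 1]. So we have 1 block(s) of size 3, 1 block(s) of size 1 → block sizes [3, 1]

Assembling the blocks gives a Jordan form
J =
  [2, 1, 0, 0]
  [0, 2, 1, 0]
  [0, 0, 2, 0]
  [0, 0, 0, 2]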